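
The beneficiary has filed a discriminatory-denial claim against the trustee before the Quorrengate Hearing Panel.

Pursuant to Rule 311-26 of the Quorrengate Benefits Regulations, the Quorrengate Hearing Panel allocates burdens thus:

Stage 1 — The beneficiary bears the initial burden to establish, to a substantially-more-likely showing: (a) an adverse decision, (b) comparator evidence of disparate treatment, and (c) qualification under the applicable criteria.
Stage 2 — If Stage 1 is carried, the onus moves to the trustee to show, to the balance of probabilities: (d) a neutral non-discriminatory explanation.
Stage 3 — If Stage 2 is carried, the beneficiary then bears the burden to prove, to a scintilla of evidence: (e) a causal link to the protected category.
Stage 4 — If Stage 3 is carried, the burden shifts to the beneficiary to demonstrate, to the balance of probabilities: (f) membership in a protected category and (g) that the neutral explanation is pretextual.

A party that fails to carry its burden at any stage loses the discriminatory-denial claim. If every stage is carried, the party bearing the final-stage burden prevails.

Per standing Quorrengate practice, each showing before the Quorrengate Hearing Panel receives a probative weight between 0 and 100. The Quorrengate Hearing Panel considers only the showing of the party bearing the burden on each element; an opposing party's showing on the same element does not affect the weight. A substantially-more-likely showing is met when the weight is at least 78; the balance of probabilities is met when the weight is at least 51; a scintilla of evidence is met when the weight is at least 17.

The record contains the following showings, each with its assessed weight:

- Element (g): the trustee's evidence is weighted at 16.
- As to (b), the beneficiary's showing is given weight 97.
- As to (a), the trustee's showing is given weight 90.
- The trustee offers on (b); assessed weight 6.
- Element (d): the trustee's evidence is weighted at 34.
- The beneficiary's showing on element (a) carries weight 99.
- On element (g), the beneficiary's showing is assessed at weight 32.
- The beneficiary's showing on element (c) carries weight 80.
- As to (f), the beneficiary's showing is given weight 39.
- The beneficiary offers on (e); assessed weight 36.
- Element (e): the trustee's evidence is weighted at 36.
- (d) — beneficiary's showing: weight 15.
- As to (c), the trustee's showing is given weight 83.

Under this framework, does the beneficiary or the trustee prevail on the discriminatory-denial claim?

At Stage 1 the beneficiary must meet a substantially-more-likely showing (weight is at least 78): on (a) the weight is 99 (the trustee's 90 is given no effect), which does reach 78, so (a) meets the standard; on (b) the weight is 97 (the trustee's 6 is given no effect), which does reach 78, so (b) meets the standard; on (c) the weight is 80 (the trustee's 83 is given no effect), ≥ 78, so (c) meets the standard.
  Stage 1 is satisfied; the onus moves to the trustee.
At Stage 2 the trustee must meet the balance of probabilities (weight is at least 51): on (d) the weight is 34 (the beneficiary's 15 is given no effect), < 51, so (d) does not meet the standard.
  Not every element is met, so the trustee fails to carry Stage 2.
So the beneficiary prevails.

beneficiary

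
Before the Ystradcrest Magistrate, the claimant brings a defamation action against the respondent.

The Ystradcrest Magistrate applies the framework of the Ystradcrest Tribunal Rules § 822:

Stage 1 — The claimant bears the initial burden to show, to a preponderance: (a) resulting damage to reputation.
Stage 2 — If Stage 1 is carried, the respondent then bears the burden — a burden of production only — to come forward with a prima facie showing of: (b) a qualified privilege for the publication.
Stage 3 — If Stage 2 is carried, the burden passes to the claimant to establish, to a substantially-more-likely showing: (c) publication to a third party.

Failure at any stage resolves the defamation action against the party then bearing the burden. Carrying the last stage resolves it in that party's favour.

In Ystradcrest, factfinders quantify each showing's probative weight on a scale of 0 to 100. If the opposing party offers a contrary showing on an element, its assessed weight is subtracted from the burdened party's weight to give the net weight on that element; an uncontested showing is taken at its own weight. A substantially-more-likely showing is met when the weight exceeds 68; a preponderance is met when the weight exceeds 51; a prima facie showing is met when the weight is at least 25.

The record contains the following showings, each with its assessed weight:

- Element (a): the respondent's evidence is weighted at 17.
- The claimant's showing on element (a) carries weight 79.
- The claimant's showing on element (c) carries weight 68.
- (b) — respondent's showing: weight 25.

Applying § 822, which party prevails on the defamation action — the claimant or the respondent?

respondent

Stage 1 — burden on claimant; standard: a preponderance (weight exceeds 51).
    (a): 79 − 17 = 62 > 51 [met]
  All elements met. The burden passes to the respondent.
Stage 2 — burden on respondent; standard: a prima facie showing (weight is at least 25).
    (b): 25 ≥ 25 [met]
  Stage 2 is satisfied; the onus moves to the claimant.
Stage 3 — burden on claimant; standard: a substantially-more-likely showing (weight exceeds 68).
    (c): 68 ≤ 68 [not met]
  The claimant does not carry Stage 3.
The respondent prevails.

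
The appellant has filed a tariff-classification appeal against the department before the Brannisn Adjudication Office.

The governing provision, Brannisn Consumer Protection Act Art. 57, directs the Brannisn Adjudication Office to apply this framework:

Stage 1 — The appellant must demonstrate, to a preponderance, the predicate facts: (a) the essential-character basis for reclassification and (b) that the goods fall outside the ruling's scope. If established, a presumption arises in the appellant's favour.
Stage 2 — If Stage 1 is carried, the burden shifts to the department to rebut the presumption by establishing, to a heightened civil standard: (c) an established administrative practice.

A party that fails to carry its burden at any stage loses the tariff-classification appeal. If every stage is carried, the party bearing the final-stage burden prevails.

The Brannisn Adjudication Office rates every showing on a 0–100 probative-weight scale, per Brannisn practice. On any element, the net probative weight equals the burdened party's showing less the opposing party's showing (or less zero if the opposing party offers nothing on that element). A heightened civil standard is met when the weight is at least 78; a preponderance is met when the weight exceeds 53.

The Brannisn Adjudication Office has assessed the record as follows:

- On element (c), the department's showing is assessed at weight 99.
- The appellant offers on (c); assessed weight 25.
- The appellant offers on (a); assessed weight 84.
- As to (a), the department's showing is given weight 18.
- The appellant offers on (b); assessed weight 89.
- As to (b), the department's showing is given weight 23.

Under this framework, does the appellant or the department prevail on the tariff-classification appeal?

Stage 1 (appellant, a preponderance, weight exceeds 53): (a) net 84−18=66 > 53 — meets; (b) net 89−23=66 > 53 — meets.
  Stage 1 carried; the burden shifts to the department.
Stage 2 (department, a heightened civil standard, weight is at least 78): (c) net 99−25=74 < 78 — fails.
  The department does not carry Stage 2.
So the appellant prevails.

appellant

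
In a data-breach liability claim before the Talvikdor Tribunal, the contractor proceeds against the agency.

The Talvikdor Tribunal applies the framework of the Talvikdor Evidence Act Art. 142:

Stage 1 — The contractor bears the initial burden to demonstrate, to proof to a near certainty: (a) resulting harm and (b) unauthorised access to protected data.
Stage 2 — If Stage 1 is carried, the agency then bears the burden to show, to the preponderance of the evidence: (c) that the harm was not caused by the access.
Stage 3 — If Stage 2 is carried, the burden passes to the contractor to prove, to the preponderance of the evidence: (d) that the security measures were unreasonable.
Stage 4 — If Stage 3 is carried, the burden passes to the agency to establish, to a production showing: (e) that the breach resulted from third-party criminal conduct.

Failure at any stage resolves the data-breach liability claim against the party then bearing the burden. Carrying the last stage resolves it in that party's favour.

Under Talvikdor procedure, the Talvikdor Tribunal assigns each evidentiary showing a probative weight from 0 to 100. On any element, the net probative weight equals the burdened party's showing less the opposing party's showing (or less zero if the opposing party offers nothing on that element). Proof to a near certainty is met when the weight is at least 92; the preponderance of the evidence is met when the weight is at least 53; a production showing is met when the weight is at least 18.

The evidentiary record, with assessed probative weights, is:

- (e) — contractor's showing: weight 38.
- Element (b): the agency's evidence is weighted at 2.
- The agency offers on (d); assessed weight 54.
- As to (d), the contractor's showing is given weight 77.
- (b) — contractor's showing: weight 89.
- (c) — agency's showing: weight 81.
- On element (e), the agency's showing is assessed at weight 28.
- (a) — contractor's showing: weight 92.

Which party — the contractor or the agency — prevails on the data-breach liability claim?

Stage 1 — burden on contractor; standard: proof to a near certainty (weight is at least 92).
    (a): 92 ≥ 92 [met]
    (b): 89 − 2 = 87 < 92 [not met]
  The contractor does not carry Stage 1.
The analysis ends at Stage 1; the agency prevails.

agency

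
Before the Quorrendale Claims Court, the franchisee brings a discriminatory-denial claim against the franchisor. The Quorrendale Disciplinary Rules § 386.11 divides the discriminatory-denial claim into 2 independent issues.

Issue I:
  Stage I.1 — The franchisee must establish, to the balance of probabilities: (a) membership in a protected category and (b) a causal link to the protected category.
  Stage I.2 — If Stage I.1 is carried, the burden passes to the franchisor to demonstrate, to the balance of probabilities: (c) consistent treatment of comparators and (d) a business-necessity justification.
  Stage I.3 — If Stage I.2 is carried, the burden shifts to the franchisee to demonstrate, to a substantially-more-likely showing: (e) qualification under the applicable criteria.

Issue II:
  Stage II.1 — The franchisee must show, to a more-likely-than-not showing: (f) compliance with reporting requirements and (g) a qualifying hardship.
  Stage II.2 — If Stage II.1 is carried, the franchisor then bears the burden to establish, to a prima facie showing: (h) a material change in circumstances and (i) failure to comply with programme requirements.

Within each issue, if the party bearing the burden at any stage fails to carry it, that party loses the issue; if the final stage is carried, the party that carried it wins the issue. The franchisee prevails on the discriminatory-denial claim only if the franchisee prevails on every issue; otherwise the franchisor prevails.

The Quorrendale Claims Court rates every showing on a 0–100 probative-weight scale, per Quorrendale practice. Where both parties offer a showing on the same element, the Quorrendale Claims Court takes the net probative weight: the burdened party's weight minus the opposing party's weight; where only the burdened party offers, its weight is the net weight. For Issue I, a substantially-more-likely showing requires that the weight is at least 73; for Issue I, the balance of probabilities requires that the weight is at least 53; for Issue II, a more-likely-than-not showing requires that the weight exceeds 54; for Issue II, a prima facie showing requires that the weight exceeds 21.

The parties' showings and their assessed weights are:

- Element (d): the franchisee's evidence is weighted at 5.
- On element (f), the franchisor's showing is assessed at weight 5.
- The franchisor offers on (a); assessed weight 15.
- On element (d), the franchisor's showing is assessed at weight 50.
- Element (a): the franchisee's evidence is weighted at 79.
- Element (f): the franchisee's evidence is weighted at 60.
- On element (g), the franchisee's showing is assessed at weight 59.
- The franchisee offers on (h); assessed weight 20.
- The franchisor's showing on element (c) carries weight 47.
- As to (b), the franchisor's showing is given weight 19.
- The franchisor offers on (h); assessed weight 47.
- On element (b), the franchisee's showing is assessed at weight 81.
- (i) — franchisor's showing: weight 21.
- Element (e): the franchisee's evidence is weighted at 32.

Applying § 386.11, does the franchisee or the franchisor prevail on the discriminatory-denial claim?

franchisee

— Issue I —
Stage I.1 (franchisee, the balance of probabilities, weight is at least 53): (a) net 79−15=64 ≥ 53 — meets; (b) net 81−19=62 ≥ 53 — meets.
  All elements met. The burden passes to the franchisor.
Stage I.2 (franchisor, the balance of probabilities, weight is at least 53): (c) 47 < 53 — fails; (d) net 50−5=45 < 53 — fails.
  The franchisor does not carry Stage I.2.
The analysis ends at Stage I.2; the franchisee prevails on this issue.
— Issue II —
At Stage II.1 the franchisee must meet a more-likely-than-not showing (weight exceeds 54): on (f) the weight is 60 less the opposing 5 gives net 55, > 54, so (f) meets the standard; on (g) the weight is 59, which does exceed 54, so (g) meets the standard.
  Stage II.1 carried; the burden shifts to the franchisor.
At Stage II.2 the franchisor must meet a prima facie showing (weight exceeds 21): on (h) the weight is 47 less the opposing 20 gives net 27, > 21, so (h) meets the standard; on (i) the weight is 21, ≤ 21, so (i) does not meet the standard.
  Not every element is met, so the franchisor fails to carry Stage II.2.
So the franchisee prevails on this issue.
Per-issue: Issue I → franchisee; Issue II → franchisee. The franchisee must prevail on every issue; overall, the franchisee prevails.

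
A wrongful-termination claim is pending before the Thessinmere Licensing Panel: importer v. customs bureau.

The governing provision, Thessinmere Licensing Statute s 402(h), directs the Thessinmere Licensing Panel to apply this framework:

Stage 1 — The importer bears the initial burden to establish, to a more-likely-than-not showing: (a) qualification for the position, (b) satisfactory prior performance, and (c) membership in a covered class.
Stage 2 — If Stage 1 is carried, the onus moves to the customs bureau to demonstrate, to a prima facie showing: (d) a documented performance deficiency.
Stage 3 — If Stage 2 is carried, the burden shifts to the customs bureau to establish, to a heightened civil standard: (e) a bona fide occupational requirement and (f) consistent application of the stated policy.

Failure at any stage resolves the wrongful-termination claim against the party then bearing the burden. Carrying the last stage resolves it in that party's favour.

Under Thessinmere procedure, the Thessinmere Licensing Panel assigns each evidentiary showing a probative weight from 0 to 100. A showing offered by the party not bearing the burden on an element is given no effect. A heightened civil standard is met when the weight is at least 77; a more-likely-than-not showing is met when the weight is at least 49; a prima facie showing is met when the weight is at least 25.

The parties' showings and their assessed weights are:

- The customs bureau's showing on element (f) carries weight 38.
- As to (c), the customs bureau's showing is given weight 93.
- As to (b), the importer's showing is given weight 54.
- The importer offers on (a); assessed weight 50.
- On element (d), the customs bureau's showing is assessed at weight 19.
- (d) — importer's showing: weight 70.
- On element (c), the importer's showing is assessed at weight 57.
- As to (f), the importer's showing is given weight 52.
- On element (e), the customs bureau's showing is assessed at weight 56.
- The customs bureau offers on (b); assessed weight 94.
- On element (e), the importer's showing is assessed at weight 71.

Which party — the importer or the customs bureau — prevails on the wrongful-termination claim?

Stage 1 (importer, a more-likely-than-not showing, weight is at least 49): (a) 50 ≥ 49 — meets; (b) 54 (customs bureau's 94 disregarded) ≥ 49 — meets; (c) 57 (customs bureau's 93 disregarded) ≥ 49 — meets.
  All elements met. The burden passes to the customs bureau.
Stage 2 (customs bureau, a prima facie showing, weight is at least 25): (d) 19 (importer's 70 disregarded) < 25 — fails.
  Not every element is met, so the customs bureau fails to carry Stage 2.
The importer prevails.

importer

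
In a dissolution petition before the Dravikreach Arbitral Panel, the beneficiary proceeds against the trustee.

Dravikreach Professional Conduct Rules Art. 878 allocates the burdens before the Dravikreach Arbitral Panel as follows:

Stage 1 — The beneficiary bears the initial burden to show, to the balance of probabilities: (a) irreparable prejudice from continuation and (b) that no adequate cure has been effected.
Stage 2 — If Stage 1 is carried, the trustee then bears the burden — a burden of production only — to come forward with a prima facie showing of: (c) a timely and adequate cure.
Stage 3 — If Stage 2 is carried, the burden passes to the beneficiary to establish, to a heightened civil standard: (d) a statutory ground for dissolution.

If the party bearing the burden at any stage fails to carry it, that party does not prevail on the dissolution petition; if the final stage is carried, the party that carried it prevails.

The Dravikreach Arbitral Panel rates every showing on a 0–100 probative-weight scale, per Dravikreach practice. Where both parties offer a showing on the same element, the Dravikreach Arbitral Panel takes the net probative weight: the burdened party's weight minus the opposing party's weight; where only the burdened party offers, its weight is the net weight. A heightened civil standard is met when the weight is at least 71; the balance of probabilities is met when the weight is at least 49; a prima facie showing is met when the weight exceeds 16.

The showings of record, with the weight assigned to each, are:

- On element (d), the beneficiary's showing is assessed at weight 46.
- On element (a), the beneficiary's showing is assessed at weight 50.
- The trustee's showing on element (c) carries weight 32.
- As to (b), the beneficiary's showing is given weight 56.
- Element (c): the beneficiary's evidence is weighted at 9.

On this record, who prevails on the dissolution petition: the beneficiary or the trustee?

trustee

At Stage 1 the beneficiary must meet the balance of probabilities (weight is at least 49): on (a) the weight is 50, which does reach 49, so (a) meets the standard; on (b) the weight is 56, ≥ 49, so (b) meets the standard.
  The beneficiary carries Stage 1; the trustee now bears the burden.
At Stage 2 the trustee must meet a prima facie showing (weight exceeds 16): on (c) the weight is 32 less the opposing 9 gives net 23, which does exceed 16, so (c) meets the standard.
  All elements met. The burden passes to the beneficiary.
At Stage 3 the beneficiary must meet a heightened civil standard (weight is at least 71): on (d) the weight is 46, < 71, so (d) does not meet the standard.
  Stage 3 not carried; the beneficiary fails its burden.
The trustee prevails.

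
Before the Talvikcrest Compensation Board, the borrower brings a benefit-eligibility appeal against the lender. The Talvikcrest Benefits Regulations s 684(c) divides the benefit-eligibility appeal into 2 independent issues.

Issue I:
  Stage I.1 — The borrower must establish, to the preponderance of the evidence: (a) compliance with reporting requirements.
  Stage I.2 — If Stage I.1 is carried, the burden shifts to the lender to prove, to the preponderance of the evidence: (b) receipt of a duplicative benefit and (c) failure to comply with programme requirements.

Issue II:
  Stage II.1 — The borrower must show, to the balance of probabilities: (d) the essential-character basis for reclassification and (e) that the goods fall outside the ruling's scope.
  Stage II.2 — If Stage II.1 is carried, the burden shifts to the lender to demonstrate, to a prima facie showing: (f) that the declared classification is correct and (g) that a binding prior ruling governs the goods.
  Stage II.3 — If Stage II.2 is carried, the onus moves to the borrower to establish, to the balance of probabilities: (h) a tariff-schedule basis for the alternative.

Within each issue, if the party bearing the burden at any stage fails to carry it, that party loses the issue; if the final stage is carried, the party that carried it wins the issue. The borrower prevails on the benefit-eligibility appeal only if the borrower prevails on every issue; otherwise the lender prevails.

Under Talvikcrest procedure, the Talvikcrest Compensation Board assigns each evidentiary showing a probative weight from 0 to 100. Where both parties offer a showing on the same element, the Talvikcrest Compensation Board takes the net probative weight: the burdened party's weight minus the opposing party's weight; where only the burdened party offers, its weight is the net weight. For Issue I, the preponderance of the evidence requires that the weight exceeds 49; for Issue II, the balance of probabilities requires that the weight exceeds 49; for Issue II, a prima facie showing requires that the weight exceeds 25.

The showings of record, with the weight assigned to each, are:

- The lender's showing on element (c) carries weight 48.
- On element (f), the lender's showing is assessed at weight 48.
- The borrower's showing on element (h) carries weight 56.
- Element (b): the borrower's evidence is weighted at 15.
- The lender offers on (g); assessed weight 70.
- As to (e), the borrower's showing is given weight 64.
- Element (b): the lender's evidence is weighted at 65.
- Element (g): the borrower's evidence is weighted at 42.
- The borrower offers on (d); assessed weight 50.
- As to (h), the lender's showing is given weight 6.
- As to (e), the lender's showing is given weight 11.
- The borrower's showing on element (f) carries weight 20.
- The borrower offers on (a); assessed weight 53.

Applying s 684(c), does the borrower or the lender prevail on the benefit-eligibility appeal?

— Issue I —
At Stage I.1 the borrower must meet the preponderance of the evidence (weight exceeds 49): on (a) the weight is 53, > 49, so (a) meets the standard.
  All elements met. The burden passes to the lender.
At Stage I.2 the lender must meet the preponderance of the evidence (weight exceeds 49): on (b) the weight is 65 less the opposing 15 gives net 50, > 49, so (b) meets the standard; on (c) the weight is 48, ≤ 49, so (c) does not meet the standard.
  Stage I.2 not carried; the lender fails its burden.
So the borrower prevails on this issue.
— Issue II —
At Stage II.1 the borrower must meet the balance of probabilities (weight exceeds 49): on (d) the weight is 50, which does exceed 49, so (d) meets the standard; on (e) the weight is 64 less the opposing 11 gives net 53, which does exceed 49, so (e) meets the standard.
  All elements met. The burden passes to the lender.
At Stage II.2 the lender must meet a prima facie showing (weight exceeds 25): on (f) the weight is 48 less the opposing 20 gives net 28, > 25, so (f) meets the standard; on (g) the weight is 70 less the opposing 42 gives net 28, > 25, so (g) meets the standard.
  All elements met. The burden passes to the borrower.
At Stage II.3 the borrower must meet the balance of probabilities (weight exceeds 49): on (h) the weight is 56 less the opposing 6 gives net 50, > 49, so (h) meets the standard.
  The borrower carries the last stage.
All stages carried — the borrower prevails on this issue.
Per-issue: Issue I → borrower; Issue II → borrower. The borrower must prevail on every issue; overall, the borrower prevails.

borrower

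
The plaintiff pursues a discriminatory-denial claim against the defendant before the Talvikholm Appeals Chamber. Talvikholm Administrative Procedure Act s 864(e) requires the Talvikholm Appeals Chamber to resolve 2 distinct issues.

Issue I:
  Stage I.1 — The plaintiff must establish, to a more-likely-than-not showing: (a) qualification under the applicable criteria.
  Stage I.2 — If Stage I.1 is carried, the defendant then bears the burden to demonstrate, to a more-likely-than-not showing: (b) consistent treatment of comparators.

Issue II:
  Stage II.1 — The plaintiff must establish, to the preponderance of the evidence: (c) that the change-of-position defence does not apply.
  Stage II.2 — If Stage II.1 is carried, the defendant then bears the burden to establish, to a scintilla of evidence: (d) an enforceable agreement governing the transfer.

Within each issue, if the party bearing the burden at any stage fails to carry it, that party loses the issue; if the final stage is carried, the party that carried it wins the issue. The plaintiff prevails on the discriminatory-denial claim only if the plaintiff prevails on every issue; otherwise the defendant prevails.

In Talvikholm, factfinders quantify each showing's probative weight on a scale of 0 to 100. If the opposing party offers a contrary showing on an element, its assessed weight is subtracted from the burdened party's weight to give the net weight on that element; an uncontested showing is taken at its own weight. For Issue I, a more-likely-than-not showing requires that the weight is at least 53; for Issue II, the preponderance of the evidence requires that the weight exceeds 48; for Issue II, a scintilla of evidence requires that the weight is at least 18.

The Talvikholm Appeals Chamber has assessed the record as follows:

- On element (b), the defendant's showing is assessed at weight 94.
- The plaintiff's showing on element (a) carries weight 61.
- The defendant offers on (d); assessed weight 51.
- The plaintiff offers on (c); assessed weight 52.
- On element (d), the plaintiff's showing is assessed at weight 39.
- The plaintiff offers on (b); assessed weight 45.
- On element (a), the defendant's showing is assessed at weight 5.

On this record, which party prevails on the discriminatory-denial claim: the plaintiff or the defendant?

plaintiff

— Issue I —
Stage I.1 (plaintiff, a more-likely-than-not showing, weight is at least 53): (a) net 61−5=56 ≥ 53 — meets.
  Stage I.1 carried; the burden shifts to the defendant.
Stage I.2 (defendant, a more-likely-than-not showing, weight is at least 53): (b) net 94−45=49 < 53 — fails.
  Not every element is met, so the defendant fails to carry Stage I.2.
So the plaintiff prevails on this issue.
— Issue II —
At Stage II.1 the plaintiff must meet the preponderance of the evidence (weight exceeds 48): on (c) the weight is 52, which does exceed 48, so (c) meets the standard.
  Stage II.1 carried; the burden shifts to the defendant.
At Stage II.2 the defendant must meet a scintilla of evidence (weight is at least 18): on (d) the weight is 51 less the opposing 39 gives net 12, which does not reach 18, so (d) does not meet the standard.
  The defendant does not carry Stage II.2.
The plaintiff prevails on this issue.
Per-issue: Issue I → plaintiff; Issue II → plaintiff. The plaintiff must prevail on every issue; overall, the plaintiff prevails.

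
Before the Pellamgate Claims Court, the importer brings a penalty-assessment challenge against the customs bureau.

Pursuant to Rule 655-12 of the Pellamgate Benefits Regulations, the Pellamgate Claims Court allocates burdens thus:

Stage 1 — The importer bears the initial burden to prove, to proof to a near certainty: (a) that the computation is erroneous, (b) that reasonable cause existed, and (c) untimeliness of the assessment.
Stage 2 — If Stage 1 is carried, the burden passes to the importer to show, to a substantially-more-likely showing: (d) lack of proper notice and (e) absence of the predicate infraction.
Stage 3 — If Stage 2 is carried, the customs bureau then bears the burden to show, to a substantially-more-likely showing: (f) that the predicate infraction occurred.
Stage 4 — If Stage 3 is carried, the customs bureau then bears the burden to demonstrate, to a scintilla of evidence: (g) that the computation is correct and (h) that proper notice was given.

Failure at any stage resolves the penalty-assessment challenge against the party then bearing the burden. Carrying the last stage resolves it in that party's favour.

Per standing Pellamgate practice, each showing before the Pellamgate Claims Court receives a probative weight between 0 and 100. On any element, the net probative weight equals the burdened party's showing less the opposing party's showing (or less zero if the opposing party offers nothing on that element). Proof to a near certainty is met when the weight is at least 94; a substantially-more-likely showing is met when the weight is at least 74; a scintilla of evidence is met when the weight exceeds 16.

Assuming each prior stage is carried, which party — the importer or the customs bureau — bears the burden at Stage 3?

Stage 3's rule assigns the burden to the customs bureau (to a substantially-more-likely showing).

customs bureau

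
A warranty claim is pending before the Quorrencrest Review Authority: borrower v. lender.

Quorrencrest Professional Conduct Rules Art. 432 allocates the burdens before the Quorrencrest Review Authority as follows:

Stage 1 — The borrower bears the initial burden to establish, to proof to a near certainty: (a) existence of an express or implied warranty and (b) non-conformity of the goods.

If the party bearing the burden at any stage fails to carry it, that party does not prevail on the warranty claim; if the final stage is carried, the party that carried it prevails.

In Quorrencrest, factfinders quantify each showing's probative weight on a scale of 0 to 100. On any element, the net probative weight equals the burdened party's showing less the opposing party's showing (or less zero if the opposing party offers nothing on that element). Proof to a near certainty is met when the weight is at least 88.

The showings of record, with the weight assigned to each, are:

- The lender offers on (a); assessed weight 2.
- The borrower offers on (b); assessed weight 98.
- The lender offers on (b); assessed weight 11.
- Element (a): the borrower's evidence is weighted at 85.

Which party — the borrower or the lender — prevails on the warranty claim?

lender

Stage 1 — burden on borrower; standard: proof to a near certainty (weight is at least 88).
    (a): 85 − 2 = 83 < 88 [not met]
    (b): 98 − 11 = 87 < 88 [not met]
  Not every element is met, so the borrower fails to carry Stage 1.
The analysis ends at Stage 1; the lender prevails.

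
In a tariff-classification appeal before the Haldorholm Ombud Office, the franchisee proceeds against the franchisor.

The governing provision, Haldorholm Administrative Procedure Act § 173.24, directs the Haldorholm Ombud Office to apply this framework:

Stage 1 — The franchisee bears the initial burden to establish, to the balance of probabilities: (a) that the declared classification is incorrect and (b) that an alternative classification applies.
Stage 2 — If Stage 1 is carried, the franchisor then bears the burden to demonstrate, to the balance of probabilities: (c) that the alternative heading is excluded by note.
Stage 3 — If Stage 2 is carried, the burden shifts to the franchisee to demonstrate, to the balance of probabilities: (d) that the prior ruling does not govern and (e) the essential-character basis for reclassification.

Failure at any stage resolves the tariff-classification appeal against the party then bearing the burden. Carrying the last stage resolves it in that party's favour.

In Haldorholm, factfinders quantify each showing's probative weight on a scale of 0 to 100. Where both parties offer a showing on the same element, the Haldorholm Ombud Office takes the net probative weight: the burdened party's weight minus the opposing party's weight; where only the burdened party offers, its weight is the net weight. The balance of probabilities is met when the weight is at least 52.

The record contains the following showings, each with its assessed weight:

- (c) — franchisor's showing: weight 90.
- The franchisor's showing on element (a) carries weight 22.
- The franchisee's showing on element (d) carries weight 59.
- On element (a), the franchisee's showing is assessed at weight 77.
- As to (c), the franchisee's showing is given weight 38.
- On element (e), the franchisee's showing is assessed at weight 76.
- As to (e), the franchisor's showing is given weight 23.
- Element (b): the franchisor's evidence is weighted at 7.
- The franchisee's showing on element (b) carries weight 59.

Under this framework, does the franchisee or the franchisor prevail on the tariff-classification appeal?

Stage 1 (franchisee, the balance of probabilities, weight is at least 52): (a) net 77−22=55 ≥ 52 — meets; (b) net 59−7=52 ≥ 52 — meets.
  Stage 1 is satisfied; the onus moves to the franchisor.
Stage 2 (franchisor, the balance of probabilities, weight is at least 52): (c) net 90−38=52 ≥ 52 — meets.
  All elements met. The burden passes to the franchisee.
Stage 3 (franchisee, the balance of probabilities, weight is at least 52): (d) 59 ≥ 52 — meets; (e) net 76−23=53 ≥ 52 — meets.
  All elements met at the final stage.
All stages carried — the franchisee prevails.

franchisee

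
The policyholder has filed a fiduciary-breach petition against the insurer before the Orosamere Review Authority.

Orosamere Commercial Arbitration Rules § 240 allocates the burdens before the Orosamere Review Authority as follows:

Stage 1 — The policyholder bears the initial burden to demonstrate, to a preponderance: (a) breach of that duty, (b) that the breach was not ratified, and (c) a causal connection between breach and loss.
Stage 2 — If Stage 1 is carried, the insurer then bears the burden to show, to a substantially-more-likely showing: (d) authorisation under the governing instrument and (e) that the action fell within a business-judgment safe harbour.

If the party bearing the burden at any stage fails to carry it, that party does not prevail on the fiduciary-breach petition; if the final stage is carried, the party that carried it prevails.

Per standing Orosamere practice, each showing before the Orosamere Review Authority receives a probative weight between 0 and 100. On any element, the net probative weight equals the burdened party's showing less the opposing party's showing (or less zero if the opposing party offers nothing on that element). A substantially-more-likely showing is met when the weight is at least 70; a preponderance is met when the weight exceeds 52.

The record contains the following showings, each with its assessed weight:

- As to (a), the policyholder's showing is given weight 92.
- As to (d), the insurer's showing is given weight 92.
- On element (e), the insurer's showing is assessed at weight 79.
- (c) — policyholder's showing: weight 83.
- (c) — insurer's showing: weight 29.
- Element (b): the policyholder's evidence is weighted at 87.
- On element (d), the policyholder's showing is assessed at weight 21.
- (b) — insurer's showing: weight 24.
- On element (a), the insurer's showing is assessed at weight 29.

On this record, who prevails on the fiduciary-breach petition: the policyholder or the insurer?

Stage 1 (policyholder, a preponderance, weight exceeds 52): (a) net 92−29=63 > 52 — meets; (b) net 87−24=63 > 52 — meets; (c) net 83−29=54 > 52 — meets.
  The policyholder carries Stage 1; the insurer now bears the burden.
Stage 2 (insurer, a substantially-more-likely showing, weight is at least 70): (d) net 92−21=71 ≥ 70 — meets; (e) 79 ≥ 70 — meets.
  Stage 2 carried; the final stage is satisfied.
Every stage carried; the insurer prevails.

insurer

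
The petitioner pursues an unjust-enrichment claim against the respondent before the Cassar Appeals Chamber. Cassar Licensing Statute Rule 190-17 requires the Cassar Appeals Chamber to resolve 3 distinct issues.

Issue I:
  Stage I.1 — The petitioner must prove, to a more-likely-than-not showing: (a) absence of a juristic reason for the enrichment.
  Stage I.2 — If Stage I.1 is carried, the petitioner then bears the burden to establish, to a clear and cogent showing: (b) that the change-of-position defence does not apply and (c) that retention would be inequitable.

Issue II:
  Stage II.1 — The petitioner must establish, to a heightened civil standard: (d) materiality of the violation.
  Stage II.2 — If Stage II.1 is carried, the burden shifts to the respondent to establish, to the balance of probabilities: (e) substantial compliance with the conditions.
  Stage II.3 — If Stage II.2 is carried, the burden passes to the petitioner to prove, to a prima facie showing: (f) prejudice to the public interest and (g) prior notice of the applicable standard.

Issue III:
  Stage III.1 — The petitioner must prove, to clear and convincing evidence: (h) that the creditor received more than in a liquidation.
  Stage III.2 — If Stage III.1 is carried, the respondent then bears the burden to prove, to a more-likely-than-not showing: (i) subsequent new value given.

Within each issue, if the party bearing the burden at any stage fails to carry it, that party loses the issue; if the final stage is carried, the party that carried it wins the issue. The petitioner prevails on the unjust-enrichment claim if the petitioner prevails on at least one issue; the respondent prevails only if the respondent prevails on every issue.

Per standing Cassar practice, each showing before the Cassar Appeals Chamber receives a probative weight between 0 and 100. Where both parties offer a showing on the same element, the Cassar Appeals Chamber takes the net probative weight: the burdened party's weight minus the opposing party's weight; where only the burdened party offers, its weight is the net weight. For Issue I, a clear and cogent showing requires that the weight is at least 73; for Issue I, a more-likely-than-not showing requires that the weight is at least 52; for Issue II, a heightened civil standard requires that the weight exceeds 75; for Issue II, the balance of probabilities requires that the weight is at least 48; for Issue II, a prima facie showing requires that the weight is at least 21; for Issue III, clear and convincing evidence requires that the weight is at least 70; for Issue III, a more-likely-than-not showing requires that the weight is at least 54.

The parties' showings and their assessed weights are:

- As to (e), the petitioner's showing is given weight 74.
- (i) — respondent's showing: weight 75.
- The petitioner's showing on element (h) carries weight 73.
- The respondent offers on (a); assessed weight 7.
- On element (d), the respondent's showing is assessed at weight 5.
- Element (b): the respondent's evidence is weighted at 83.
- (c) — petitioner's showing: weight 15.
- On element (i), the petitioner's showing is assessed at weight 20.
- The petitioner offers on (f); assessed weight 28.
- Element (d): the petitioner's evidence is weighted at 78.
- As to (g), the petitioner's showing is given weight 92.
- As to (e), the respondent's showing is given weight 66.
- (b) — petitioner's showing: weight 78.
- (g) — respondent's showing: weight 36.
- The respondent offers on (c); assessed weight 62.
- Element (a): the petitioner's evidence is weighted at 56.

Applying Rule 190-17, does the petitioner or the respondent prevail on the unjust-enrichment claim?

respondent

— Issue I —
Stage I.1 — burden on petitioner; standard: a more-likely-than-not showing (weight is at least 52).
    (a): 56 − 7 = 49 < 52 [not met]
  The petitioner does not carry Stage I.1.
So the respondent prevails on this issue.
— Issue II —
Stage II.1 — burden on petitioner; standard: a heightened civil standard (weight exceeds 75).
    (d): 78 − 5 = 73 ≤ 75 [not met]
  The petitioner does not carry Stage II.1.
The respondent prevails on this issue.
— Issue III —
Stage III.1 — burden on petitioner; standard: clear and convincing evidence (weight is at least 70).
    (h): 73 ≥ 70 [met]
  The petitioner carries Stage III.1; the respondent now bears the burden.
Stage III.2 — burden on respondent; standard: a more-likely-than-not showing (weight is at least 54).
    (i): 75 − 20 = 55 ≥ 54 [met]
  The respondent carries the last stage.
All stages carried — the respondent prevails on this issue.
Per-issue: Issue I → respondent; Issue II → respondent; Issue III → respondent. The petitioner must prevail on at least one issue; overall, the respondent prevails.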